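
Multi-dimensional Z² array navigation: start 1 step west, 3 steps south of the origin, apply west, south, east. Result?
(-1, -4)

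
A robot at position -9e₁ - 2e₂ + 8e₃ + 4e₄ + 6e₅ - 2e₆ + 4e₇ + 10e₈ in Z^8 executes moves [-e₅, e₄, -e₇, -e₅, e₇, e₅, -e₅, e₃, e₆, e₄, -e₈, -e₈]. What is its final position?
(-9, -2, 9, 6, 4, -1, 4, 8)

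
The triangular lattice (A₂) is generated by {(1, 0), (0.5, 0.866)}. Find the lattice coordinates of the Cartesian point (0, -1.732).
b₁ - 2b₂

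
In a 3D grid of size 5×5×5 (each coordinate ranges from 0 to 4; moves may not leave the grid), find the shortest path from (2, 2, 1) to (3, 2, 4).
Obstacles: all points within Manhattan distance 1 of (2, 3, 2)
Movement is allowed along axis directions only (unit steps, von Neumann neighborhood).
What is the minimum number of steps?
4
(one shortest path: (2, 2, 1) → (3, 2, 1) → (3, 2, 2) → (3, 2, 3) → (3, 2, 4))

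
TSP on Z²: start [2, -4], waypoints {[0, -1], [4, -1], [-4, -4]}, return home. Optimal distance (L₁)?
22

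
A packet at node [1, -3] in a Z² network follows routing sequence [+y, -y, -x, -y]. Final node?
(0, -4)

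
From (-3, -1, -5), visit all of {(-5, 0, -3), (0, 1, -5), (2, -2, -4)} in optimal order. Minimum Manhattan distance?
19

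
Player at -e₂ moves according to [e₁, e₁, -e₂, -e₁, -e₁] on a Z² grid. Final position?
(0, -2)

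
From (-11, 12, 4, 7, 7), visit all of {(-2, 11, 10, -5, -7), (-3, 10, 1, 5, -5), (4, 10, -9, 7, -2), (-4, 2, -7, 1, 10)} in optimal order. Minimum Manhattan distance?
118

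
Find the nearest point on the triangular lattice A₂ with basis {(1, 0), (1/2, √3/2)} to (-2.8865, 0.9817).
(-2.5, 0.866)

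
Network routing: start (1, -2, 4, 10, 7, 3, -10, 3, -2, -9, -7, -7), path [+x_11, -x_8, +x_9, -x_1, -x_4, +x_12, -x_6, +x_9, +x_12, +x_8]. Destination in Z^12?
(0, -2, 4, 9, 7, 2, -10, 3, 0, -9, -6, -5)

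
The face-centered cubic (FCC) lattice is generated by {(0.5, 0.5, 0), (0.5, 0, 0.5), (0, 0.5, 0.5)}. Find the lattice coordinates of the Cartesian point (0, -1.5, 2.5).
-4b₁ + 4b₂ + b₃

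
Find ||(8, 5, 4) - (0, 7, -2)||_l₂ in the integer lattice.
10.198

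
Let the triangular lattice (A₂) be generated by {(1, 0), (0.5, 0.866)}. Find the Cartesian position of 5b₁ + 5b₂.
(7.5, 4.33)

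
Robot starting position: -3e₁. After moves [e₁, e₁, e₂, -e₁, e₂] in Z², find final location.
(-2, 2)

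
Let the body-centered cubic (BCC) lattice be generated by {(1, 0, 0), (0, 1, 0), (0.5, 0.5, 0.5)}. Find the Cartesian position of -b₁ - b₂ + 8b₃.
(3, 3, 4)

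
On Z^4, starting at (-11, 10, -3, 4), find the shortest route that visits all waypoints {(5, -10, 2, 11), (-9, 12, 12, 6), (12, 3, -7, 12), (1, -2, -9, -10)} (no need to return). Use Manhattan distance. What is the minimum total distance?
142
(one optimal route: (-11, 10, -3, 4) → (-9, 12, 12, 6) → (5, -10, 2, 11) → (12, 3, -7, 12) → (1, -2, -9, -10))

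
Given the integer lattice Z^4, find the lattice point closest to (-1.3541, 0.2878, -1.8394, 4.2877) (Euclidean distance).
(-1, 0, -2, 4)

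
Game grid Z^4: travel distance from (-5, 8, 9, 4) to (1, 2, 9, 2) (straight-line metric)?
8.7178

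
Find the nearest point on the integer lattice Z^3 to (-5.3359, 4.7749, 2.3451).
(-5, 5, 2)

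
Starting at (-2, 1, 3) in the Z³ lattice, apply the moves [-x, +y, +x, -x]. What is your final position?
(-3, 2, 3)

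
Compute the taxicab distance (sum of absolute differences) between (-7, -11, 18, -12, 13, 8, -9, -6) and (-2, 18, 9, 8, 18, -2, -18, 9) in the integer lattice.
102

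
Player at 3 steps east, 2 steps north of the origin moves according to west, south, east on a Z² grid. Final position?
(3, 1)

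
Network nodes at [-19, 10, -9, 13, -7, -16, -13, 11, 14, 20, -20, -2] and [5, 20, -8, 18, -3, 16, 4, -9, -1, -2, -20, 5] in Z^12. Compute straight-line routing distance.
56.4712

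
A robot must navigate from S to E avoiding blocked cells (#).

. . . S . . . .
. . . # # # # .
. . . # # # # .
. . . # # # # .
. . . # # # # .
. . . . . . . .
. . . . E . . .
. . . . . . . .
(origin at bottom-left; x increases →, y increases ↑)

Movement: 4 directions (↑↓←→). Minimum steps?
9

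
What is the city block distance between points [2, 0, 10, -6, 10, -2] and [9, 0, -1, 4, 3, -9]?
42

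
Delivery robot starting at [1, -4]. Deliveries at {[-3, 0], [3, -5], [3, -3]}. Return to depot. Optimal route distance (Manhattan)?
22
(one optimal route: (1, -4) → (-3, 0) → (3, -3) → (3, -5) → (1, -4))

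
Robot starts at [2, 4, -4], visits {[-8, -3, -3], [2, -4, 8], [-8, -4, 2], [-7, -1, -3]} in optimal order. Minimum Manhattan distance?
40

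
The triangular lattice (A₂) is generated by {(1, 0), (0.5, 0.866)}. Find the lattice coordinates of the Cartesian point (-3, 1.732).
-4b₁ + 2b₂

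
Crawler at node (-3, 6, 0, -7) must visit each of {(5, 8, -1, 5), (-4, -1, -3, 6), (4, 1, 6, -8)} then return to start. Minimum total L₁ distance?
92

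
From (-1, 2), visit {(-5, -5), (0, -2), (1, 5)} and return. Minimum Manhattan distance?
32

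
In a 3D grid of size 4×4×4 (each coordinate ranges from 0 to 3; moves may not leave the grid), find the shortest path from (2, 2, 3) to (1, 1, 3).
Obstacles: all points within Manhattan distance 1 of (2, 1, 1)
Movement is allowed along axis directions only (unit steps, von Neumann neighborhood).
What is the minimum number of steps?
2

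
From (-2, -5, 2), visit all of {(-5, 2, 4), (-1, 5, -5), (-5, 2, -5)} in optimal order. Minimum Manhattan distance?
28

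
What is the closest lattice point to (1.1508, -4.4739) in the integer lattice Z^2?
(1, -4)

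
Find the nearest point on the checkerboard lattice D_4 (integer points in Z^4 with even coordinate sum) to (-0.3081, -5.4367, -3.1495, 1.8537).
(0, -5, -3, 2)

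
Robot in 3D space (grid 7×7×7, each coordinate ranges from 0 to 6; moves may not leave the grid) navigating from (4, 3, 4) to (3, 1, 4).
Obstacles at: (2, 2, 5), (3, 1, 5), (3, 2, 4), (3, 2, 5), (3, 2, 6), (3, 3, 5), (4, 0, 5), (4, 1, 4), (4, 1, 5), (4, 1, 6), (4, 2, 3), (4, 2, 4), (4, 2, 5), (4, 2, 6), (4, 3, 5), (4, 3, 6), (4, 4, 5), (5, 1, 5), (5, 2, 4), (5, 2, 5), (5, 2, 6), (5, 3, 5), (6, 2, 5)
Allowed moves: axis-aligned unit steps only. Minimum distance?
5
(one shortest path: (4, 3, 4) → (3, 3, 4) → (2, 3, 4) → (2, 2, 4) → (2, 1, 4) → (3, 1, 4))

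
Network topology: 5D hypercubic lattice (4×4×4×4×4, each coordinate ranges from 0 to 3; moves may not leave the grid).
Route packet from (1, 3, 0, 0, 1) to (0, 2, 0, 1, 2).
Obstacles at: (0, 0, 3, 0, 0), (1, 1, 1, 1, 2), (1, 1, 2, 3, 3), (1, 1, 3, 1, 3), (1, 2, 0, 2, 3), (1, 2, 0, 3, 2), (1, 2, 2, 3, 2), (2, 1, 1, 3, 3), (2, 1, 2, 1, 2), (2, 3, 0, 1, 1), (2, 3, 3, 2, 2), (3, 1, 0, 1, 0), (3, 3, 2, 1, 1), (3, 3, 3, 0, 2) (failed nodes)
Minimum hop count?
4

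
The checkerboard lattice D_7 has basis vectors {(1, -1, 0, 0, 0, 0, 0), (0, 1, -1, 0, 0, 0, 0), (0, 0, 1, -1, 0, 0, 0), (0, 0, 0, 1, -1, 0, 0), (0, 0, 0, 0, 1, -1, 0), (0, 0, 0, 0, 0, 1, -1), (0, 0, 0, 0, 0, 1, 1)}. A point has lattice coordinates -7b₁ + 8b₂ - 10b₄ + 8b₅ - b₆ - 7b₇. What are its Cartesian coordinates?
(-7, 15, -8, -10, 18, -16, -6)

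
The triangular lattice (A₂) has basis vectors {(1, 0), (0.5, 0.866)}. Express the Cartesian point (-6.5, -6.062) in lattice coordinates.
-3b₁ - 7b₂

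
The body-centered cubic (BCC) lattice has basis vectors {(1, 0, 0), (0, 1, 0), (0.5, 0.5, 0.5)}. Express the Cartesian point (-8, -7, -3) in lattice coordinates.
-5b₁ - 4b₂ - 6b₃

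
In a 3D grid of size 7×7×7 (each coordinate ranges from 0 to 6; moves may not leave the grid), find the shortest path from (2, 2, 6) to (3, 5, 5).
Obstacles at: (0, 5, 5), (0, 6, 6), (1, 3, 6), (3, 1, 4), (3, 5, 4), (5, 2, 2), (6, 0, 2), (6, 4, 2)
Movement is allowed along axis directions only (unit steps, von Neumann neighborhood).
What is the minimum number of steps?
5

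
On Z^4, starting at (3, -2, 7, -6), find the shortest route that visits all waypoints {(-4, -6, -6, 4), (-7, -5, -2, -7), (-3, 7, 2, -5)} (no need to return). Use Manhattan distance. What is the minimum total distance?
62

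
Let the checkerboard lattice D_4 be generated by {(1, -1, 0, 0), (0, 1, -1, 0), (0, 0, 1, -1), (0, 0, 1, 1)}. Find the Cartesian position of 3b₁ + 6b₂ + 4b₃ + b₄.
(3, 3, -1, -3)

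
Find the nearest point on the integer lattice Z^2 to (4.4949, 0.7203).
(4, 1)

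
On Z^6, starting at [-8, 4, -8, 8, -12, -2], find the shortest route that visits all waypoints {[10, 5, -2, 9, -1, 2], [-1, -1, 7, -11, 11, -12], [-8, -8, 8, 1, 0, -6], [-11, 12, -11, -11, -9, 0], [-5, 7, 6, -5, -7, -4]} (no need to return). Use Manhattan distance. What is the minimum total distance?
225
(one optimal route: (-8, 4, -8, 8, -12, -2) → (-11, 12, -11, -11, -9, 0) → (-5, 7, 6, -5, -7, -4) → (-1, -1, 7, -11, 11, -12) → (-8, -8, 8, 1, 0, -6) → (10, 5, -2, 9, -1, 2))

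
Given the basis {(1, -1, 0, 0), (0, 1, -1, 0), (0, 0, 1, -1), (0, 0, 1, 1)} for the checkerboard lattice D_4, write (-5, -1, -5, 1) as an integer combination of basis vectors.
-5b₁ - 6b₂ - 6b₃ - 5b₄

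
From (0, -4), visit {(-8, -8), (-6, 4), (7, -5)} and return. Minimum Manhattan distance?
54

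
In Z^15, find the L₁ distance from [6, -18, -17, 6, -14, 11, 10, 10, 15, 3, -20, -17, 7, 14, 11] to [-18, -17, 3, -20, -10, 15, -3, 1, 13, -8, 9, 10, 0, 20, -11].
205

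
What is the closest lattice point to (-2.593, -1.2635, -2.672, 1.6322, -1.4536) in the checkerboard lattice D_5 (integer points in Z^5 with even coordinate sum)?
(-3, -1, -3, 2, -1)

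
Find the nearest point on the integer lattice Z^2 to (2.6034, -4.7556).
(3, -5)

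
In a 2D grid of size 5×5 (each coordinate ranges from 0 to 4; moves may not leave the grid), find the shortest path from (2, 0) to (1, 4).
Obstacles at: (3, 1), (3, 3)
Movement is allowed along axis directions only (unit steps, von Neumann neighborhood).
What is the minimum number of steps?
5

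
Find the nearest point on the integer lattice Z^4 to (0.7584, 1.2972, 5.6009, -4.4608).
(1, 1, 6, -4)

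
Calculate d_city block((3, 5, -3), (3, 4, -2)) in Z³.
2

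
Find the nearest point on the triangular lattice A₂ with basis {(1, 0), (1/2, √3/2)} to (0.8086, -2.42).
(0.5, -2.598)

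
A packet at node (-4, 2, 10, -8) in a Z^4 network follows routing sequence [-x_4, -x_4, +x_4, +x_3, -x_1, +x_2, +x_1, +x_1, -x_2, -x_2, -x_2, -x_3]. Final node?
(-3, 0, 10, -9)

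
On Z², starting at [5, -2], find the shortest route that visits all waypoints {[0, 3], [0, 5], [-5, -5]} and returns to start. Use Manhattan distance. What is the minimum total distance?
40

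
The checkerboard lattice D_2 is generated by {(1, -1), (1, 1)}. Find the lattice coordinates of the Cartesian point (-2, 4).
-3b₁ + b₂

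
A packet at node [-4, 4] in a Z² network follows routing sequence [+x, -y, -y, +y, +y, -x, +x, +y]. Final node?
(-3, 5)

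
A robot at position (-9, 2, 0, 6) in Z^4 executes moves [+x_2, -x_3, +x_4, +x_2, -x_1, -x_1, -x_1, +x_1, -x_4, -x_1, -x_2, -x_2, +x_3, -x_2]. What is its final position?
(-12, 1, 0, 6)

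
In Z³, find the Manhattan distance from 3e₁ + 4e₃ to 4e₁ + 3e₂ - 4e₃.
12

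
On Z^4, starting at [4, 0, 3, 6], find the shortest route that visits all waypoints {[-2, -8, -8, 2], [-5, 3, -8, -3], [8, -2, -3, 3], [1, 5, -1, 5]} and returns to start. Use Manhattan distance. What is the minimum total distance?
92
(one optimal route: (4, 0, 3, 6) → (8, -2, -3, 3) → (-2, -8, -8, 2) → (-5, 3, -8, -3) → (1, 5, -1, 5) → (4, 0, 3, 6))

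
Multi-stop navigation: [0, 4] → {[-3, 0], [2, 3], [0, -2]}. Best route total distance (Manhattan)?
15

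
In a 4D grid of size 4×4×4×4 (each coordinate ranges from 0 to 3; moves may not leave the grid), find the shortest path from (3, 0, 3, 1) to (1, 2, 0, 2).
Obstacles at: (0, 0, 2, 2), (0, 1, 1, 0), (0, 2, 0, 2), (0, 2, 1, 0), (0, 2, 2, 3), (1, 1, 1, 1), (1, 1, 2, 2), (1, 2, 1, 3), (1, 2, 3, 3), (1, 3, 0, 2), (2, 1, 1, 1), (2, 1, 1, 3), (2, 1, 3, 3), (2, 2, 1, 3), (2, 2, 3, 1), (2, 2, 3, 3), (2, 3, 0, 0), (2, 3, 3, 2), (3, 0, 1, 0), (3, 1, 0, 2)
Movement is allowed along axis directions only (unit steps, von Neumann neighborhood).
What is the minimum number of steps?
8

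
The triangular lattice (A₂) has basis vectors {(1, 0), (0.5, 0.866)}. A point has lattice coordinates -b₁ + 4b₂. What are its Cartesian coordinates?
(1, 3.464)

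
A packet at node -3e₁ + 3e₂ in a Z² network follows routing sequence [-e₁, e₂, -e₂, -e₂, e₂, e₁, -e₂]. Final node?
(-3, 2)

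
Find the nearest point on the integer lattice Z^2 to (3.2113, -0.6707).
(3, -1)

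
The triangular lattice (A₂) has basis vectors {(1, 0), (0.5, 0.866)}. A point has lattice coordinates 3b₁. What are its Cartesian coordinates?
(3, 0)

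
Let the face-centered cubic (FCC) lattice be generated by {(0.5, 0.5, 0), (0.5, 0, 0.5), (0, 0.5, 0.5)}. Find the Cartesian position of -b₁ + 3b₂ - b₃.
(1, -1, 1)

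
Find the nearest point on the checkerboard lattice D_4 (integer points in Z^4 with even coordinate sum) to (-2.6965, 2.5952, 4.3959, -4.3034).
(-3, 3, 4, -4)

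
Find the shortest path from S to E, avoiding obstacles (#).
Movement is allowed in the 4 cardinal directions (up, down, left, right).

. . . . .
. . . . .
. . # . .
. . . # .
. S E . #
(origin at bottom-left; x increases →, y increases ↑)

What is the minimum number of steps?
1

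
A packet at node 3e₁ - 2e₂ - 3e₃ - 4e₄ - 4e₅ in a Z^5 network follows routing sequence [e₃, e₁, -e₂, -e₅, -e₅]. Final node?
(4, -3, -2, -4, -6)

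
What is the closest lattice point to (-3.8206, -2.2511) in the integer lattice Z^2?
(-4, -2)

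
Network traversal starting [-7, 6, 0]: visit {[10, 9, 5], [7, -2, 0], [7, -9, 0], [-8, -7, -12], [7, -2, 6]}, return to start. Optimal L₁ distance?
108
(one optimal route: (-7, 6, 0) → (10, 9, 5) → (7, -2, 6) → (7, -2, 0) → (7, -9, 0) → (-8, -7, -12) → (-7, 6, 0))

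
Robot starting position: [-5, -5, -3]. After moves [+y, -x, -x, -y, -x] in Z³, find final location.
(-8, -5, -3)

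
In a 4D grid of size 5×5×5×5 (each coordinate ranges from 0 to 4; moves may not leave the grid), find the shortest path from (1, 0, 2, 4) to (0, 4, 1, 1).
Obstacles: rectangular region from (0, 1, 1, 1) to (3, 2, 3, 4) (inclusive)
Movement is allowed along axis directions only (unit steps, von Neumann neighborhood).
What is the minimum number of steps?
11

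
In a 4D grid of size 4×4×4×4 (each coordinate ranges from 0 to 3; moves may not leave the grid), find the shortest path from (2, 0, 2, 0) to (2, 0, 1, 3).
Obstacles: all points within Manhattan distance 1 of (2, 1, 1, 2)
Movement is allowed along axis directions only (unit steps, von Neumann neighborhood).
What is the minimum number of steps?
4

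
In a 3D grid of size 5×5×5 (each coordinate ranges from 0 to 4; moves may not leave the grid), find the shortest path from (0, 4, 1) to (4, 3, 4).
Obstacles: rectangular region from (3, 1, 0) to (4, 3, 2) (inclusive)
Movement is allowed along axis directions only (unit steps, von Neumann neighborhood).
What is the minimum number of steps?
8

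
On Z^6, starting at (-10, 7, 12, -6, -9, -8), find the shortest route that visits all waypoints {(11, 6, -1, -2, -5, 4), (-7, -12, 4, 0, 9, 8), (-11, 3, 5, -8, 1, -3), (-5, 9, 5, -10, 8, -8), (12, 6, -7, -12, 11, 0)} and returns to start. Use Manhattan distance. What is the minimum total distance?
254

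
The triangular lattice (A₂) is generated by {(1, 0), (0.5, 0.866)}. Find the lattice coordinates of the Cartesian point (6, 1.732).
5b₁ + 2b₂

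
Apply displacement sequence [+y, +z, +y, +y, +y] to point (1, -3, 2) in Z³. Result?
(1, 1, 3)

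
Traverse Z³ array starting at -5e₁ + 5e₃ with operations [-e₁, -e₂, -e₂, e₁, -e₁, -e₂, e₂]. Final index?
(-6, -2, 5)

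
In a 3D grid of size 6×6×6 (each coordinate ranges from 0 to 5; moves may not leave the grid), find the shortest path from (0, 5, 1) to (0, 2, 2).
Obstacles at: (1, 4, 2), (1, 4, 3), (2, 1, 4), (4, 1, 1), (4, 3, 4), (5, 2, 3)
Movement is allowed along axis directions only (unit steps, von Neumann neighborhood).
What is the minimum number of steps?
4
(one shortest path: (0, 5, 1) → (0, 4, 1) → (0, 3, 1) → (0, 2, 1) → (0, 2, 2))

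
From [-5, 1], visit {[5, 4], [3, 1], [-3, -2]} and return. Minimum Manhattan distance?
32
(one optimal route: (-5, 1) → (5, 4) → (3, 1) → (-3, -2) → (-5, 1))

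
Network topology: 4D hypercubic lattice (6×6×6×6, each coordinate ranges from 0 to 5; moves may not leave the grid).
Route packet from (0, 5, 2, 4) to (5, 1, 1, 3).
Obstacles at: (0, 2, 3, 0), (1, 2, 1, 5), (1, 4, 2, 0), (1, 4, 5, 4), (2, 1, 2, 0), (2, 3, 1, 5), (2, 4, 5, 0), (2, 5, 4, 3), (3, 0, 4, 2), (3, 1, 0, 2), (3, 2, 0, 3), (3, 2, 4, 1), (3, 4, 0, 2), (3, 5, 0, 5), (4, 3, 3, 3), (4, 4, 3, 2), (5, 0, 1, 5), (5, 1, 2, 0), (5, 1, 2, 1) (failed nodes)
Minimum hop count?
11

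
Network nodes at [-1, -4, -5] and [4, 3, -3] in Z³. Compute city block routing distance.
14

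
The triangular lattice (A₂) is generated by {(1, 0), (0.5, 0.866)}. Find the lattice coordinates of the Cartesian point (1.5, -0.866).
2b₁ - b₂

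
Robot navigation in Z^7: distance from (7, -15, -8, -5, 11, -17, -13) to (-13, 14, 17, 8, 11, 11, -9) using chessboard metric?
29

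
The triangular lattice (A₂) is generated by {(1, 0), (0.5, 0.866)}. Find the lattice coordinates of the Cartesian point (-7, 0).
-7b₁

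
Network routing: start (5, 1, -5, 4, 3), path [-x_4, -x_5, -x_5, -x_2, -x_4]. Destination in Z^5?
(5, 0, -5, 2, 1)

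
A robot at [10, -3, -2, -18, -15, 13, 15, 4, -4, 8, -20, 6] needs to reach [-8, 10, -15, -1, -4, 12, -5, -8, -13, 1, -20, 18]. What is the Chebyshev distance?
20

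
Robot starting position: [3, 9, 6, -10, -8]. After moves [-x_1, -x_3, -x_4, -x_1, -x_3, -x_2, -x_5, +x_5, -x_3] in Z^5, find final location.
(1, 8, 3, -11, -8)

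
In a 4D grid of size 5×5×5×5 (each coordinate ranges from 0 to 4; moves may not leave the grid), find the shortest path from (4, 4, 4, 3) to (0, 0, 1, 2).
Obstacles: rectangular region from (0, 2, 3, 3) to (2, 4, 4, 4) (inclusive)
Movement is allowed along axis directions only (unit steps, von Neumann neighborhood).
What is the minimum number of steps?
12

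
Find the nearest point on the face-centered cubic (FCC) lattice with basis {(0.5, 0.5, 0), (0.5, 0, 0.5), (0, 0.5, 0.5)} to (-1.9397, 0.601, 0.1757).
(-2, 0.5, 0.5)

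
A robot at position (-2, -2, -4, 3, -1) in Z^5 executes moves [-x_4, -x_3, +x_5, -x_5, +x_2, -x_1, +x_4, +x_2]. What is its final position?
(-3, 0, -5, 3, -1)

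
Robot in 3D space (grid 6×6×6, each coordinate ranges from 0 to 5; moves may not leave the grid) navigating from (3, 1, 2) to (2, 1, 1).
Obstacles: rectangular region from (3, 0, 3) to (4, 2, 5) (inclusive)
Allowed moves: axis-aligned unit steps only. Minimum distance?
2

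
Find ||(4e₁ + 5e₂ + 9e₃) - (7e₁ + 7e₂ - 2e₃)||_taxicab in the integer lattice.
16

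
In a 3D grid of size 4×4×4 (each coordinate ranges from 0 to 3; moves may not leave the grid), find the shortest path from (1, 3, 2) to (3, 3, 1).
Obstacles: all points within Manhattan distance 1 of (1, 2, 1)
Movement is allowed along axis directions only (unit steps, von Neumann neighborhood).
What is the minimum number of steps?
3
(one shortest path: (1, 3, 2) → (2, 3, 2) → (3, 3, 2) → (3, 3, 1))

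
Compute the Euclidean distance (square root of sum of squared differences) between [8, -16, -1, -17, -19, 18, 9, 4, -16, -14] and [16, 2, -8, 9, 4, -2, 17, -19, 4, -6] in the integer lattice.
55.6687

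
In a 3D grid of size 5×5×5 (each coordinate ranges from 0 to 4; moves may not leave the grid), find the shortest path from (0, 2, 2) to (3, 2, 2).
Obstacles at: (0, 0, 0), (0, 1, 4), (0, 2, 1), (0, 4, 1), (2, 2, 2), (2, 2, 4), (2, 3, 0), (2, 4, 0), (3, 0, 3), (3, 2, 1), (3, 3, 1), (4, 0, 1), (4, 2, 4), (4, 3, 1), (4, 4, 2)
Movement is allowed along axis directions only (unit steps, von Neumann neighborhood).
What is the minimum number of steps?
5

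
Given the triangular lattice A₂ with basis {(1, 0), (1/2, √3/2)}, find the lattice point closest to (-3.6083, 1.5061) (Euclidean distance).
(-4, 1.732)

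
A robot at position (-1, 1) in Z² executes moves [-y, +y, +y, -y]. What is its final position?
(-1, 1)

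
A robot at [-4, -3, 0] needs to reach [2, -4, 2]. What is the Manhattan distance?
9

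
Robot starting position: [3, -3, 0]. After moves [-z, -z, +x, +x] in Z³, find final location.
(5, -3, -2)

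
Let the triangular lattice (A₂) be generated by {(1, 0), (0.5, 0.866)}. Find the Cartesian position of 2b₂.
(1, 1.732)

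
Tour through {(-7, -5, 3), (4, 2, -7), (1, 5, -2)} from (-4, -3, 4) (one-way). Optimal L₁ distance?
40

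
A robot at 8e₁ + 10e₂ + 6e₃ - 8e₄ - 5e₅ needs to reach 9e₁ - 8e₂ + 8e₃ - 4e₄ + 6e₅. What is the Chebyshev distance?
18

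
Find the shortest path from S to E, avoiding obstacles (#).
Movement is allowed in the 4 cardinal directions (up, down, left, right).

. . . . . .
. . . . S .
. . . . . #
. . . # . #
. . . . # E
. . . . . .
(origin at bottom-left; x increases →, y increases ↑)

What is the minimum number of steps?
10
(one shortest path: (4, 4) → (3, 4) → (2, 4) → (2, 3) → (2, 2) → (2, 1) → (3, 1) → (3, 0) → (4, 0) → (5, 0) → (5, 1))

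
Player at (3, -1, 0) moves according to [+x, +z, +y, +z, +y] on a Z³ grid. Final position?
(4, 1, 2)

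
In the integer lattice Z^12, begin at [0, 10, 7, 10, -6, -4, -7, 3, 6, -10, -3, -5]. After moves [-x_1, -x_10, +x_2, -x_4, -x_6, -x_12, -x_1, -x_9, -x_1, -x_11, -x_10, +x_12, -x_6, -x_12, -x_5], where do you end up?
(-3, 11, 7, 9, -7, -6, -7, 3, 5, -12, -4, -6)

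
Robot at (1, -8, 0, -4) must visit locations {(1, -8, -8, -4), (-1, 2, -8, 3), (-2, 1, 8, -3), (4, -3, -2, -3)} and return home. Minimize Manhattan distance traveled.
82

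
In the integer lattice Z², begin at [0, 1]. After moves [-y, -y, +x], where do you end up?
(1, -1)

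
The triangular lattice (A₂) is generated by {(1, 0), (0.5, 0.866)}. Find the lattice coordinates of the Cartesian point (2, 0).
2b₁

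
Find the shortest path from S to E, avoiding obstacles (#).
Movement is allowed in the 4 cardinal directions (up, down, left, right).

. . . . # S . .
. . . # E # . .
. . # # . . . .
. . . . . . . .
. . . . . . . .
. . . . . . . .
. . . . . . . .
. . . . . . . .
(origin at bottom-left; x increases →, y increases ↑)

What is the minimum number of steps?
6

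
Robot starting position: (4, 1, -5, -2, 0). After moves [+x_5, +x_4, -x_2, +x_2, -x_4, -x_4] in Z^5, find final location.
(4, 1, -5, -3, 1)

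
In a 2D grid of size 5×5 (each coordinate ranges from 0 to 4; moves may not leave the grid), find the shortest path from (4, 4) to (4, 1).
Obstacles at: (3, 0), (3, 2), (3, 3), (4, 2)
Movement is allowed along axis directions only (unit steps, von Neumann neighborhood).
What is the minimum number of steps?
7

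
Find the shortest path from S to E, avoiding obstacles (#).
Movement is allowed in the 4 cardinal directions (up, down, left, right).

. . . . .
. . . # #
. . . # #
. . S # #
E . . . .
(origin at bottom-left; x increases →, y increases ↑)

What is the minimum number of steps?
3
(one shortest path: (2, 1) → (1, 1) → (0, 1) → (0, 0))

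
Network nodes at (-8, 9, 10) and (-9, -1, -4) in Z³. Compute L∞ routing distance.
14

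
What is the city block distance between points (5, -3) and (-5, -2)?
11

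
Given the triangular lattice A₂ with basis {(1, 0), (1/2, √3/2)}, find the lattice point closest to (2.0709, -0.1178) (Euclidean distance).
(2, 0)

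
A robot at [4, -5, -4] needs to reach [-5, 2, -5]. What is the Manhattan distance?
17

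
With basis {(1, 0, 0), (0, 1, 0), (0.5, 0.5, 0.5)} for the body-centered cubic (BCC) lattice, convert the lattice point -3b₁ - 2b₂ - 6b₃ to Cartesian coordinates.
(-6, -5, -3)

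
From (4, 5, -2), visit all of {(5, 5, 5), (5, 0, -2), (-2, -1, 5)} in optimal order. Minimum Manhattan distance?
31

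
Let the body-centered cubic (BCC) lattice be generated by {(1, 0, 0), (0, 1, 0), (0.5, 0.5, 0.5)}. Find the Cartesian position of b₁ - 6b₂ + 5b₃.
(3.5, -3.5, 2.5)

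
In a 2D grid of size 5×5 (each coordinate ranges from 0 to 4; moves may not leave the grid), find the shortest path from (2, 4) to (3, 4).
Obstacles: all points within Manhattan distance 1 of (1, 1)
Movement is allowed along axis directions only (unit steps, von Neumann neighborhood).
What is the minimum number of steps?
1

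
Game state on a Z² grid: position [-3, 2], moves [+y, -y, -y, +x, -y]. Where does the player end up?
(-2, 0)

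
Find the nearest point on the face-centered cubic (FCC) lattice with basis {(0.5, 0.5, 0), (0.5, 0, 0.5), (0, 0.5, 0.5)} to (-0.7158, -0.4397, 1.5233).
(-1, -0.5, 1.5)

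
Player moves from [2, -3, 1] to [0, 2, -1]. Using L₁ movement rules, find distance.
9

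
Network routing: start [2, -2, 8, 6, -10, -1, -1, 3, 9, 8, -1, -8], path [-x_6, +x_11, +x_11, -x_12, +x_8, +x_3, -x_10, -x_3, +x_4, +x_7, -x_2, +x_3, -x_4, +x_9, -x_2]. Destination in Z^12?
(2, -4, 9, 6, -10, -2, 0, 4, 10, 7, 1, -9)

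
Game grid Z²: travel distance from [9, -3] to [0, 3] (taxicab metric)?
15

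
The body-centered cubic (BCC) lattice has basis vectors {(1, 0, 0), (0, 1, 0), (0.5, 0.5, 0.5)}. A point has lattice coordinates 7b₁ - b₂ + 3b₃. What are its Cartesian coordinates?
(8.5, 0.5, 1.5)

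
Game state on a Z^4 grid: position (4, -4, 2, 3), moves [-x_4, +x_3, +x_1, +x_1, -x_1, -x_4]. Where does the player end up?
(5, -4, 3, 1)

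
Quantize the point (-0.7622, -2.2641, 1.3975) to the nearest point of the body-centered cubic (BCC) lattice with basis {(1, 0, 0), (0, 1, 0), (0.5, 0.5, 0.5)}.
(-0.5, -2.5, 1.5)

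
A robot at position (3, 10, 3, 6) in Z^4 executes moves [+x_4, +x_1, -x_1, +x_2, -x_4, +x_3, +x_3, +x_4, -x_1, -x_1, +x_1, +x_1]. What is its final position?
(3, 11, 5, 7)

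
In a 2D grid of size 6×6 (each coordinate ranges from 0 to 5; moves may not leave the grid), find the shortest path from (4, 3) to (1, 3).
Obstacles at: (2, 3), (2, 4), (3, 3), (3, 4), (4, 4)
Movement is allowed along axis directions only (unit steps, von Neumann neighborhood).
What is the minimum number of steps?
5
(one shortest path: (4, 3) → (4, 2) → (3, 2) → (2, 2) → (1, 2) → (1, 3))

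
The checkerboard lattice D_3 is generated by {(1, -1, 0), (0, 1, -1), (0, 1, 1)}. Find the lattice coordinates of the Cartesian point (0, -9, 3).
-6b₂ - 3b₃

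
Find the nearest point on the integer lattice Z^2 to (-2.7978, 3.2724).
(-3, 3)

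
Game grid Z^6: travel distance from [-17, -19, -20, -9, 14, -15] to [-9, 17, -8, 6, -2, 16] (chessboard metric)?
36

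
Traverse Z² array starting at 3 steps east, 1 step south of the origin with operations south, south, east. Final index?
(4, -3)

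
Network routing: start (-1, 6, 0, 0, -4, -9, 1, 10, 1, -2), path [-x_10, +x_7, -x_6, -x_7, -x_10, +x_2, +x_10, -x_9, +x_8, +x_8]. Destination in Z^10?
(-1, 7, 0, 0, -4, -10, 1, 12, 0, -3)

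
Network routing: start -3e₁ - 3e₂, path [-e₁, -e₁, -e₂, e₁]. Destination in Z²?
(-4, -4)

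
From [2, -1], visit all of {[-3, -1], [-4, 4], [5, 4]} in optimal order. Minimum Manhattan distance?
20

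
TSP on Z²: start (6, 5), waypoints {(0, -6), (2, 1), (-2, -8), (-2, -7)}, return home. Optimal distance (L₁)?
42
(one optimal route: (6, 5) → (0, -6) → (-2, -8) → (-2, -7) → (2, 1) → (6, 5))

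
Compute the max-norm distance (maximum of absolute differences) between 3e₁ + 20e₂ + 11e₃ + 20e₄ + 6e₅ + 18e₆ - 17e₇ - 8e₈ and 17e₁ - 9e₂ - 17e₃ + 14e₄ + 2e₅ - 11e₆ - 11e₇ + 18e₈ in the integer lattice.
29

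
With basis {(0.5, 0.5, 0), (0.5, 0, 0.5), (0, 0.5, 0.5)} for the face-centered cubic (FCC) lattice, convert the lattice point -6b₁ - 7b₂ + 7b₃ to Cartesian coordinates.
(-6.5, 0.5, 0)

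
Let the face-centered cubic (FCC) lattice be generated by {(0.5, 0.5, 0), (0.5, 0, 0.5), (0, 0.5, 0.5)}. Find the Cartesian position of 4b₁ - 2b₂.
(1, 2, -1)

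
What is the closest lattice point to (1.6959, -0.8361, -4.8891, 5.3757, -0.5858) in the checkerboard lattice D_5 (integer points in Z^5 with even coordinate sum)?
(2, -1, -5, 5, -1)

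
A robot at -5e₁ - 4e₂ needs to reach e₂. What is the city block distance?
10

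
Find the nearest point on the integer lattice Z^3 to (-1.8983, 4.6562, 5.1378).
(-2, 5, 5)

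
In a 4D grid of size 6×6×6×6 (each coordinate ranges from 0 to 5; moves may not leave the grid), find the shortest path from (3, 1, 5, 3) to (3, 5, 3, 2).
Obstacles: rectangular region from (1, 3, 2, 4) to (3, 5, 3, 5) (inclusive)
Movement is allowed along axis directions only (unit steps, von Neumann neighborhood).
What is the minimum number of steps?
7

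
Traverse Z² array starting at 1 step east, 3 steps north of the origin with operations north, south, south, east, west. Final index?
(1, 2)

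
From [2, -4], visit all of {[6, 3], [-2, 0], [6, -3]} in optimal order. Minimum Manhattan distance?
22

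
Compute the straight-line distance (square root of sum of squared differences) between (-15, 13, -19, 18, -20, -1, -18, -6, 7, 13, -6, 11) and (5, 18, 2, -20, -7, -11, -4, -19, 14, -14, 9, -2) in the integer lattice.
64.1561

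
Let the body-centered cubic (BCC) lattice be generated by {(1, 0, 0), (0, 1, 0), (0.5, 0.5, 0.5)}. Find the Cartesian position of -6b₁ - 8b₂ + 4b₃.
(-4, -6, 2)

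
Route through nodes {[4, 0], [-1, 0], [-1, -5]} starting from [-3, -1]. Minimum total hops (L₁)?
16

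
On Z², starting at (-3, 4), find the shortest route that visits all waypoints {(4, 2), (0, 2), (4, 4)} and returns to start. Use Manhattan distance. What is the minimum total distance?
18
(one optimal route: (-3, 4) → (0, 2) → (4, 2) → (4, 4) → (-3, 4))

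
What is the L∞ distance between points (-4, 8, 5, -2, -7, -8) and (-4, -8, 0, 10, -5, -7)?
16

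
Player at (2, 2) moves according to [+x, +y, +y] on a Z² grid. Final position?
(3, 4)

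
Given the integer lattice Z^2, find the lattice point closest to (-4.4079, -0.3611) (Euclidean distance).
(-4, 0)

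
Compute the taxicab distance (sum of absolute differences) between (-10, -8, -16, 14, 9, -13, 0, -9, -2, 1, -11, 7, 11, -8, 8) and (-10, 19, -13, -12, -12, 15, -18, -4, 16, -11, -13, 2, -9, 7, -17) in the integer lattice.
225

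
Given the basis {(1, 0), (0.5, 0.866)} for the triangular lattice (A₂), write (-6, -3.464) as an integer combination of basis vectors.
-4b₁ - 4b₂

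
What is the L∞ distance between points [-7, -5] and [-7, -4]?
1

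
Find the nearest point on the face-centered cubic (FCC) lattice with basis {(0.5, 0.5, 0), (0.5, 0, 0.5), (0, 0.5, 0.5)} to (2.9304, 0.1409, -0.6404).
(3, 0.5, -0.5)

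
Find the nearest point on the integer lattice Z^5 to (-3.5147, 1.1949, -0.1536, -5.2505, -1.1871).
(-4, 1, 0, -5, -1)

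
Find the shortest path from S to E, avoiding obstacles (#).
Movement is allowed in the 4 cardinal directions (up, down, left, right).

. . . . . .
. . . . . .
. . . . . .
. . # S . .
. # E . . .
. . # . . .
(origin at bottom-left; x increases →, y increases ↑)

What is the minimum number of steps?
2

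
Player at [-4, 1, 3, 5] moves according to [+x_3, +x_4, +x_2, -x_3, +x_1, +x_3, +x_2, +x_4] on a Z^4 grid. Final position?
(-3, 3, 4, 7)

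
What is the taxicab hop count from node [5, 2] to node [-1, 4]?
8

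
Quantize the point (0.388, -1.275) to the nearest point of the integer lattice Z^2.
(0, -1)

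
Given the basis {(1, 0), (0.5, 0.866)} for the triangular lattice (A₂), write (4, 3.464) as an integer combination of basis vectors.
2b₁ + 4b₂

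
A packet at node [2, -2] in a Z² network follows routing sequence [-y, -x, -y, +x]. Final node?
(2, -4)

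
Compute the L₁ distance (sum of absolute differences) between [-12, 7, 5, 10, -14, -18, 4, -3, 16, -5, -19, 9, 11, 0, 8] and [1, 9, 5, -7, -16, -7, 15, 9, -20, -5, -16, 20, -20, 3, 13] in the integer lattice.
157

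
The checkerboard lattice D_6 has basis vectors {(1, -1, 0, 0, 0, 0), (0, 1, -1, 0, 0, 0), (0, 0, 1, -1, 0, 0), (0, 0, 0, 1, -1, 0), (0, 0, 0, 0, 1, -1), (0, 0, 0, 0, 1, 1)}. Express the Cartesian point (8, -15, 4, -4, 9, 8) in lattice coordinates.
8b₁ - 7b₂ - 3b₃ - 7b₄ - 3b₅ + 5b₆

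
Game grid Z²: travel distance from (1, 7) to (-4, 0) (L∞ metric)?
7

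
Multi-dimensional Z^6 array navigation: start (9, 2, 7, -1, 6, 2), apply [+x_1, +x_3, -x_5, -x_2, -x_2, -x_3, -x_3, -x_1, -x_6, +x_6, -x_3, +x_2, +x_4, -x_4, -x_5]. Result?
(9, 1, 5, -1, 4, 2)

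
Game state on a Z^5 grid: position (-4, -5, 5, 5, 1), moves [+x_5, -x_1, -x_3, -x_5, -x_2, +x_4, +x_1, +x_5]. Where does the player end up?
(-4, -6, 4, 6, 2)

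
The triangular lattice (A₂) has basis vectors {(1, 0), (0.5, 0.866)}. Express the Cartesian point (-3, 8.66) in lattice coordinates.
-8b₁ + 10b₂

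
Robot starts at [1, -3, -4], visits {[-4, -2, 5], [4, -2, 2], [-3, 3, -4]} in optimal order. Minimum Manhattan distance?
36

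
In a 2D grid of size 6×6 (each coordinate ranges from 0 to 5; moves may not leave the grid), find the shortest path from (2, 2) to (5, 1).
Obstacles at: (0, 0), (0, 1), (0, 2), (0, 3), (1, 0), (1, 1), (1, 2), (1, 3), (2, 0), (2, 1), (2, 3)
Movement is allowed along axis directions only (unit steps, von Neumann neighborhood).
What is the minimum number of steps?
4
(one shortest path: (2, 2) → (3, 2) → (4, 2) → (5, 2) → (5, 1))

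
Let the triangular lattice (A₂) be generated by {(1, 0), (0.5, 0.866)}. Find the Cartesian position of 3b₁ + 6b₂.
(6, 5.196)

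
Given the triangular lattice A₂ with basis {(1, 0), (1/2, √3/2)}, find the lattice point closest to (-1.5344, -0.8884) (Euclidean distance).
(-1.5, -0.866)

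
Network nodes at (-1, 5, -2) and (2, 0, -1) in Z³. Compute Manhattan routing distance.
9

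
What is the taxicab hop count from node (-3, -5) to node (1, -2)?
7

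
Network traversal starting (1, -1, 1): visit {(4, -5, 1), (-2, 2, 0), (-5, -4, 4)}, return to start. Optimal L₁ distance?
40
(one optimal route: (1, -1, 1) → (4, -5, 1) → (-5, -4, 4) → (-2, 2, 0) → (1, -1, 1))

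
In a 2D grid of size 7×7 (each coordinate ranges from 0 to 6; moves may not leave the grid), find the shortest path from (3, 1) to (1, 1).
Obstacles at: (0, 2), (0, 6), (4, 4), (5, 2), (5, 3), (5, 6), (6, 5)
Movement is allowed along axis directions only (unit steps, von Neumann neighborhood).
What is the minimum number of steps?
2
(one shortest path: (3, 1) → (2, 1) → (1, 1))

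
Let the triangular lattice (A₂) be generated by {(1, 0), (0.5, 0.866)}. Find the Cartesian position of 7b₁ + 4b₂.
(9, 3.464)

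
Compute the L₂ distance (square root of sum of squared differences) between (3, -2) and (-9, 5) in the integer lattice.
13.8924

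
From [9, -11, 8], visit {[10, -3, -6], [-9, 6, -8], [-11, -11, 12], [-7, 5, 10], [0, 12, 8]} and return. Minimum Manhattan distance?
146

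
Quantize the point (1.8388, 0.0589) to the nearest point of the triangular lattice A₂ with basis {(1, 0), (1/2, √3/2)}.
(2, 0)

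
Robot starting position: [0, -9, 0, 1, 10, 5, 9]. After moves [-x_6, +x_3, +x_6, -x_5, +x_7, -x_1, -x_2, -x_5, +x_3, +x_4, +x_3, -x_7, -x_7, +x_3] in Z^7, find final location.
(-1, -10, 4, 2, 8, 5, 8)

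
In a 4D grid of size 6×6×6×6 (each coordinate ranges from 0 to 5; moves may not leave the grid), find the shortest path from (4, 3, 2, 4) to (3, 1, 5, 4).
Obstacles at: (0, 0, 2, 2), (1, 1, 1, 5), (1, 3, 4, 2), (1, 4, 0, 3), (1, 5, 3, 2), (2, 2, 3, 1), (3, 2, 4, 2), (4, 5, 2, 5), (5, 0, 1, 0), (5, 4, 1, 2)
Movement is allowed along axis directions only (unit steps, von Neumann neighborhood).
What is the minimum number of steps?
6
(one shortest path: (4, 3, 2, 4) → (3, 3, 2, 4) → (3, 2, 2, 4) → (3, 1, 2, 4) → (3, 1, 3, 4) → (3, 1, 4, 4) → (3, 1, 5, 4))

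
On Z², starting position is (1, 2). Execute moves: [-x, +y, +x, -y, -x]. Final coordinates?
(0, 2)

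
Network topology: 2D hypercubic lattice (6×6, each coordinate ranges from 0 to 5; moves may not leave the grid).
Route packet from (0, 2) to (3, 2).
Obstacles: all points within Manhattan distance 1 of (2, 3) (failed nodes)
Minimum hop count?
5
(one shortest path: (0, 2) → (1, 2) → (1, 1) → (2, 1) → (3, 1) → (3, 2))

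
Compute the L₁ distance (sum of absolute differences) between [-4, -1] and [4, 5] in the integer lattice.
14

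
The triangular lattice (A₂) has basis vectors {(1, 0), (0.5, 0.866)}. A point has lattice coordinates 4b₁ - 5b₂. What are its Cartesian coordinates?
(1.5, -4.33)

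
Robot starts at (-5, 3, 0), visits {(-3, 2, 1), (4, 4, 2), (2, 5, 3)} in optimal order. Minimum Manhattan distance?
18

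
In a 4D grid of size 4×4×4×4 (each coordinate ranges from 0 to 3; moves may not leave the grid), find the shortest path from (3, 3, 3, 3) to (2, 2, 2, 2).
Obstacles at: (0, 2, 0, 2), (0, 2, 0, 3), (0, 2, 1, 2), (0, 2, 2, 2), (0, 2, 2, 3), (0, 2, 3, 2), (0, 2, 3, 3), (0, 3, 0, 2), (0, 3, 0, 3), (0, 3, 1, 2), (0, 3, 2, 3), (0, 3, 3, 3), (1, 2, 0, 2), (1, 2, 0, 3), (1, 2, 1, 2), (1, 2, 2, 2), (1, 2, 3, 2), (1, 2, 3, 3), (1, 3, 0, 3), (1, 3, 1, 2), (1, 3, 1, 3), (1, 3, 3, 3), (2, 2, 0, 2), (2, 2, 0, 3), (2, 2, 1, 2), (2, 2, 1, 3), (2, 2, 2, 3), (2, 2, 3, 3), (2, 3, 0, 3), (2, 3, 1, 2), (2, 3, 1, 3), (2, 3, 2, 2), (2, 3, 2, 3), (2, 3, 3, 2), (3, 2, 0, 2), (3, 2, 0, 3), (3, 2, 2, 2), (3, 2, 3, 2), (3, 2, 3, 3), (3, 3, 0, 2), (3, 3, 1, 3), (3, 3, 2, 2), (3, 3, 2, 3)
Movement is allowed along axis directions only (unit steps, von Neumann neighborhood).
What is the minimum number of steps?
6
(one shortest path: (3, 3, 3, 3) → (3, 3, 3, 2) → (3, 3, 3, 1) → (2, 3, 3, 1) → (2, 2, 3, 1) → (2, 2, 2, 1) → (2, 2, 2, 2))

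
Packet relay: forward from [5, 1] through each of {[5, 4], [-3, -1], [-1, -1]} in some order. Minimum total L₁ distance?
16
(one optimal route: (5, 1) → (5, 4) → (-1, -1) → (-3, -1))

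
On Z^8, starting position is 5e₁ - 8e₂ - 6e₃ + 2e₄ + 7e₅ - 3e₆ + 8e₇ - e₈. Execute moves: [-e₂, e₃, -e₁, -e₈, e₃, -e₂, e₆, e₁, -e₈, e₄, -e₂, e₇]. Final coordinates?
(5, -11, -4, 3, 7, -2, 9, -3)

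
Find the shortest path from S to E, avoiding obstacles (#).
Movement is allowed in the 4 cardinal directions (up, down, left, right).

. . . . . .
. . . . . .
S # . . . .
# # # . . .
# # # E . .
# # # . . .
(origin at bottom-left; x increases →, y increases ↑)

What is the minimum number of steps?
7
(one shortest path: (0, 3) → (0, 4) → (1, 4) → (2, 4) → (3, 4) → (3, 3) → (3, 2) → (3, 1))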